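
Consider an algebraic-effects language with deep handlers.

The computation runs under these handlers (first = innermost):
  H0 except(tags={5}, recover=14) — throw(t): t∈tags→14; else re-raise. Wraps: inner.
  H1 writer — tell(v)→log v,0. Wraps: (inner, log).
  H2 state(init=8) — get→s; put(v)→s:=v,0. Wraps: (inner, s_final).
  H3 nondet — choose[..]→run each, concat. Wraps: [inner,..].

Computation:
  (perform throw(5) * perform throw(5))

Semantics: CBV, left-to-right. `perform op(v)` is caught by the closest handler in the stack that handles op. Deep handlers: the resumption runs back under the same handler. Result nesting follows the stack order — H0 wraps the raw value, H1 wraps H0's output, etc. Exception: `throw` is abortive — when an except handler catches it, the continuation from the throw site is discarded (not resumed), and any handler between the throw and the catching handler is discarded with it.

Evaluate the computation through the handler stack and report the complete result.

Answer: [((14, ()), 8)]

Working:
throw(5) @ H0 caught ⇒ 14
H1 returns (14, ())
H2 returns ((14, ()), 8)
H3 returns [((14, ()), 8)]
= [((14, ()), 8)]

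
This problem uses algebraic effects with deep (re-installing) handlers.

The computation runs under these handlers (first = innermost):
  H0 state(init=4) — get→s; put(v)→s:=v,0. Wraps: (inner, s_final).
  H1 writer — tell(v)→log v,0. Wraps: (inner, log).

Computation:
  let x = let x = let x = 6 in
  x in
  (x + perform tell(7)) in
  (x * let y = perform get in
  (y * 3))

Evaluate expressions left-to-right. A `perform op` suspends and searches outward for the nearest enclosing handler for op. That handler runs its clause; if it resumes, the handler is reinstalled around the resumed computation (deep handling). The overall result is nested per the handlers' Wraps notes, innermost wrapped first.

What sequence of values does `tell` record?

Answer: (7)

Step-by-step:
tell(7) @ H1 ⇒ log+=7
get @ H0 ⇒ 4
H0 returns (72, 4)
H1 returns ((72, 4), (7))
= ((72, 4), (7))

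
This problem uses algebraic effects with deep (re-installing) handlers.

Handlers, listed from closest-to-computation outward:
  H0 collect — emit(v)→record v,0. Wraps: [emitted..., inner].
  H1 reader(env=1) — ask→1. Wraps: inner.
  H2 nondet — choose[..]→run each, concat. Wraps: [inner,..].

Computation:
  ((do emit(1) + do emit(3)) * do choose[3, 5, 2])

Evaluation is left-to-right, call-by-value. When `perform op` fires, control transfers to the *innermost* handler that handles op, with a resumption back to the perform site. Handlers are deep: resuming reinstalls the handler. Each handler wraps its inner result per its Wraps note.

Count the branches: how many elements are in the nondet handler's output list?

Working:
emit(1) @ H0 ⇒ out+=1
emit(3) @ H0 ⇒ out+=3
choose[3, 5, 2] @ H2
  branch[0] choose=3:
    H0 returns [1, 3, 0]
    H1 returns [1, 3, 0]
    H2 returns [[1, 3, 0]]
  branch[1] choose=5:
    H0 returns [1, 3, 0]
    H1 returns [1, 3, 0]
    H2 returns [[1, 3, 0]]
  branch[2] choose=2:
    H0 returns [1, 3, 0]
    H1 returns [1, 3, 0]
    H2 returns [[1, 3, 0]]
= [[1, 3, 0], [1, 3, 0], [1, 3, 0]]

Answer: 3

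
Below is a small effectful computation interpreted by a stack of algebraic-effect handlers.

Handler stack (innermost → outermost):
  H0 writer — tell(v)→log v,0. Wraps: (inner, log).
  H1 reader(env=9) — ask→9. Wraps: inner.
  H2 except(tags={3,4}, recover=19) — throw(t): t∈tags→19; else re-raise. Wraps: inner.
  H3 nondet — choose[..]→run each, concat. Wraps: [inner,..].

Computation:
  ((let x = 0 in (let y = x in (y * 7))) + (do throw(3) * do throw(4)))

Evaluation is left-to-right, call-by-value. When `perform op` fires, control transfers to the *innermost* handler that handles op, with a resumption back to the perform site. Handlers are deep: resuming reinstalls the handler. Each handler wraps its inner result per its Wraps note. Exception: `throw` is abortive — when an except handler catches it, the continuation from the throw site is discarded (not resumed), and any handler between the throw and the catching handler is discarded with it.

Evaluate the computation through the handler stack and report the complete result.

Answer: [19]

Working:
throw(3) @ H2 caught ⇒ 19
H3 returns [19]
= [19]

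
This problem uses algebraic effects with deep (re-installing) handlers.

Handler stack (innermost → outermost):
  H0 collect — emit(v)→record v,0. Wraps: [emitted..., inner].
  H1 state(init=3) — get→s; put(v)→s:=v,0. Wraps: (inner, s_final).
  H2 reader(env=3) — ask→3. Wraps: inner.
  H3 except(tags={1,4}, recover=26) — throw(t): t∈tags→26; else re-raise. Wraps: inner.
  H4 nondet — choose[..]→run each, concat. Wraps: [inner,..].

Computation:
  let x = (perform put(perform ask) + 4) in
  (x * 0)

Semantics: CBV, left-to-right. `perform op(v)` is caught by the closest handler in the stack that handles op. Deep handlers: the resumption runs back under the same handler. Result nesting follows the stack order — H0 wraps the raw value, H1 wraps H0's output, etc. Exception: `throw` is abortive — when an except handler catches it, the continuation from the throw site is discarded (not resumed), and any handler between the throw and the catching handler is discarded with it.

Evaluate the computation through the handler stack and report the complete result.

Answer: [([0], 3)]

Step-by-step:
ask @ H2 ⇒ 3
put(3) @ H1 ⇒ s:=3
H0 returns [0]
H1 returns ([0], 3)
H2 returns ([0], 3)
H3 returns ([0], 3)
H4 returns [([0], 3)]
= [([0], 3)]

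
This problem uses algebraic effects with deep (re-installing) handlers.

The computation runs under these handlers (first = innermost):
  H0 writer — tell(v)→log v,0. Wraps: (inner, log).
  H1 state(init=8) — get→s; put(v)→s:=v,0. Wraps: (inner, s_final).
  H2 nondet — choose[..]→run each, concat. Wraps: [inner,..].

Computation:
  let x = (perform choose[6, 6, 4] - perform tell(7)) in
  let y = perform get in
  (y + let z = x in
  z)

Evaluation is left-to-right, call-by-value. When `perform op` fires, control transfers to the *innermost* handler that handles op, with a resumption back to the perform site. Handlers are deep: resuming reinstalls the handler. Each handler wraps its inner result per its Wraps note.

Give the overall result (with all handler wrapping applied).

Evaluation trace:
choose[6, 6, 4] @ H2
  branch[0] choose=6:
    tell(7) @ H0 ⇒ log+=7
    get @ H1 ⇒ 8
    H0 returns (14, (7))
    H1 returns ((14, (7)), 8)
    H2 returns [((14, (7)), 8)]
  branch[1] choose=6:
    tell(7) @ H0 ⇒ log+=7
    get @ H1 ⇒ 8
    H0 returns (14, (7))
    H1 returns ((14, (7)), 8)
    H2 returns [((14, (7)), 8)]
  branch[2] choose=4:
    tell(7) @ H0 ⇒ log+=7
    get @ H1 ⇒ 8
    H0 returns (12, (7))
    H1 returns ((12, (7)), 8)
    H2 returns [((12, (7)), 8)]
= [((14, (7)), 8), ((14, (7)), 8), ((12, (7)), 8)]

Answer: [((14, (7)), 8), ((14, (7)), 8), ((12, (7)), 8)]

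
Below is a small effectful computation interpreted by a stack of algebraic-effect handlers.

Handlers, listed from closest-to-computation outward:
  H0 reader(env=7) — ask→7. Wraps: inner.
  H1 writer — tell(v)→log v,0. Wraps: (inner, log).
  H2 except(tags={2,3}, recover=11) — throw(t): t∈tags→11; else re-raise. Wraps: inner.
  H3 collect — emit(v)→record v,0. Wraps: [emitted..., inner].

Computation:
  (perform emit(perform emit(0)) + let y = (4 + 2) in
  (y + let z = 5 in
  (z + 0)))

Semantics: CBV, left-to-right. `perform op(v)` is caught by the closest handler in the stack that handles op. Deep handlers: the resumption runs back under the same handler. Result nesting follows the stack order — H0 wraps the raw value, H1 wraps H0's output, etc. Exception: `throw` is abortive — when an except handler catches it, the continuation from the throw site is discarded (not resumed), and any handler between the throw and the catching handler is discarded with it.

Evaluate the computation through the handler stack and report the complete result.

Step-by-step:
emit(0) @ H3 ⇒ out+=0
emit(0) @ H3 ⇒ out+=0
H0 returns 11
H1 returns (11, ())
H2 returns (11, ())
H3 returns [0, 0, (11, ())]
= [0, 0, (11, ())]

Answer: [0, 0, (11, ())]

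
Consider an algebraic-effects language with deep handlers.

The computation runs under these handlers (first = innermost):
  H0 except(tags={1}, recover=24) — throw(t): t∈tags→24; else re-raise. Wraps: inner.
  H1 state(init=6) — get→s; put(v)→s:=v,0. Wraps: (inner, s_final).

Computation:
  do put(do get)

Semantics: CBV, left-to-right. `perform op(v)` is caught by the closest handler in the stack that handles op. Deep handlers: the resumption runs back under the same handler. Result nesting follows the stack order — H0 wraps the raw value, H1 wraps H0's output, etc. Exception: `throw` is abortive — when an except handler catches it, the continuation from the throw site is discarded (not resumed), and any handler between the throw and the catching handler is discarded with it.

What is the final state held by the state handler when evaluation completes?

Answer: 6

Evaluation trace:
get @ H1 ⇒ 6
put(6) @ H1 ⇒ s:=6
H0 returns 0
H1 returns (0, 6)
= (0, 6)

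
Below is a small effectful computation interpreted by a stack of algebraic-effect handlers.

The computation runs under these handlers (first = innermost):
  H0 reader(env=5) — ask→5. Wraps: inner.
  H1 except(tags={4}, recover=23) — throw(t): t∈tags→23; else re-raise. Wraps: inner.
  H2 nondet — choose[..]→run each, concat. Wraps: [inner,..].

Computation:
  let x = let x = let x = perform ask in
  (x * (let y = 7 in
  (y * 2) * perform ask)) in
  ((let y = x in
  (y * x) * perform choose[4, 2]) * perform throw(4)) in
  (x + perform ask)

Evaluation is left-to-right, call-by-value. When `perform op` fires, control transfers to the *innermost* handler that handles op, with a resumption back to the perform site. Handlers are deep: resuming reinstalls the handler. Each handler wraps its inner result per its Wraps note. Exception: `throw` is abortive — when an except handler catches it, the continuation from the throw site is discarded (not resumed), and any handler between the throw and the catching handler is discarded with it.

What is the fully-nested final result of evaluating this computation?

Answer: [23, 23]

Evaluation trace:
ask @ H0 ⇒ 5
ask @ H0 ⇒ 5
choose[4, 2] @ H2
  branch[0] choose=4:
    throw(4) @ H1 caught ⇒ 23
    H2 returns [23]
  branch[1] choose=2:
    throw(4) @ H1 caught ⇒ 23
    H2 returns [23]
= [23, 23]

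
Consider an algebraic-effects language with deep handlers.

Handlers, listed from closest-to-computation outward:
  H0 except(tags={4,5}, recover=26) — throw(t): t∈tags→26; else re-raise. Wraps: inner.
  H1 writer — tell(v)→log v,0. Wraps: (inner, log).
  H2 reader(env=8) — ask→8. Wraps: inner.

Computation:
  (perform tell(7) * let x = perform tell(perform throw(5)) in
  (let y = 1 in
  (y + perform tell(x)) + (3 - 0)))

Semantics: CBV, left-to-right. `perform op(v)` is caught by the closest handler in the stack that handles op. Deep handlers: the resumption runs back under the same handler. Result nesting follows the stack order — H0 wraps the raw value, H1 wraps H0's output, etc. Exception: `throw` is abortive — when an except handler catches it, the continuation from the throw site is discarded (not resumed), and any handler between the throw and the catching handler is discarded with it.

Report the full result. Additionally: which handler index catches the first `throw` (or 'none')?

Working:
tell(7) @ H1 ⇒ log+=7
throw(5) @ H0 caught ⇒ 26
H1 returns (26, (7))
H2 returns (26, (7))
= (26, (7))

Answer: (26, (7)) ; first throw caught by: H0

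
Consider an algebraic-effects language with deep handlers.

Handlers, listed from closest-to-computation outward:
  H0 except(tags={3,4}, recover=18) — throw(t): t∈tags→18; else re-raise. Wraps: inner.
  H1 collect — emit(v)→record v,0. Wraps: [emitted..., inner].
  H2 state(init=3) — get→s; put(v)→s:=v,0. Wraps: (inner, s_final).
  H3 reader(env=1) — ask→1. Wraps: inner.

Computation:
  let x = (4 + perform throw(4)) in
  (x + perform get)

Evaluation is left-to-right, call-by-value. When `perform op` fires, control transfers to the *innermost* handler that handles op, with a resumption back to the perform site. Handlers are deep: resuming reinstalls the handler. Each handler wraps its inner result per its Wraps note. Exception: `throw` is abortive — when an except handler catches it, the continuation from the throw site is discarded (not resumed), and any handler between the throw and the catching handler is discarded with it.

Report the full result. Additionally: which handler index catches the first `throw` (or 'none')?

Evaluation trace:
throw(4) @ H0 caught ⇒ 18
H1 returns [18]
H2 returns ([18], 3)
H3 returns ([18], 3)
= ([18], 3)

Answer: ([18], 3) ; first throw caught by: H0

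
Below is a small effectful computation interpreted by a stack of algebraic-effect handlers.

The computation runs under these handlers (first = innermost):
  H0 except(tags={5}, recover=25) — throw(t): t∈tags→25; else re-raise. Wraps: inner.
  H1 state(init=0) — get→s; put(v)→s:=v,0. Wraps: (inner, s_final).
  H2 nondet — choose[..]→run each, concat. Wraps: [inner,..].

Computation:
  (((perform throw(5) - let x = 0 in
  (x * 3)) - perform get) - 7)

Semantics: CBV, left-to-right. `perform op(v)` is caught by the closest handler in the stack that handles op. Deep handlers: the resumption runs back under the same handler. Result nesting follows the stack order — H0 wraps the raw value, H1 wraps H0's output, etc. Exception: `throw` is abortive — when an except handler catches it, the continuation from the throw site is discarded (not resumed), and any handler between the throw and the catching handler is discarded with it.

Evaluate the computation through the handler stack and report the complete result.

Evaluation trace:
throw(5) @ H0 caught ⇒ 25
H1 returns (25, 0)
H2 returns [(25, 0)]
= [(25, 0)]

Answer: [(25, 0)]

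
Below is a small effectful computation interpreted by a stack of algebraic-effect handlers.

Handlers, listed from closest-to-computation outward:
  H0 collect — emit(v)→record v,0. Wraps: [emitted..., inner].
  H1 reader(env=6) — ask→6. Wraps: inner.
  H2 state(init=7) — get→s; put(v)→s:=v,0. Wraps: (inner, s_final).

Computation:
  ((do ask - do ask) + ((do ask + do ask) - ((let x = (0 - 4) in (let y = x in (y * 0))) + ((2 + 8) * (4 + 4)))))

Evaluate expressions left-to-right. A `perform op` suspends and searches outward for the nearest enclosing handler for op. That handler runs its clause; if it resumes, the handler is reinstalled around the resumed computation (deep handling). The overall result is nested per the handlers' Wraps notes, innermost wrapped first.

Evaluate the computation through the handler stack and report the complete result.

Step-by-step:
ask @ H1 ⇒ 6
ask @ H1 ⇒ 6
ask @ H1 ⇒ 6
ask @ H1 ⇒ 6
H0 returns [-68]
H1 returns [-68]
H2 returns ([-68], 7)
= ([-68], 7)

Answer: ([-68], 7)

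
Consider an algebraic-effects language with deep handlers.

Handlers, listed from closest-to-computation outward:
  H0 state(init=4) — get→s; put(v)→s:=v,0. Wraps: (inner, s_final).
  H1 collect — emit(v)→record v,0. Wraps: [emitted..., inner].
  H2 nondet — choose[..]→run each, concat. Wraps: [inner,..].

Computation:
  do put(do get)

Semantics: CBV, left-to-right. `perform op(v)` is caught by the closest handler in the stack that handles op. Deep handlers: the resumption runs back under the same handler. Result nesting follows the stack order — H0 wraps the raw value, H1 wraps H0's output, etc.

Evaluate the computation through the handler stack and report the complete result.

Evaluation trace:
get @ H0 ⇒ 4
put(4) @ H0 ⇒ s:=4
H0 returns (0, 4)
H1 returns [(0, 4)]
H2 returns [[(0, 4)]]
= [[(0, 4)]]

Answer: [[(0, 4)]]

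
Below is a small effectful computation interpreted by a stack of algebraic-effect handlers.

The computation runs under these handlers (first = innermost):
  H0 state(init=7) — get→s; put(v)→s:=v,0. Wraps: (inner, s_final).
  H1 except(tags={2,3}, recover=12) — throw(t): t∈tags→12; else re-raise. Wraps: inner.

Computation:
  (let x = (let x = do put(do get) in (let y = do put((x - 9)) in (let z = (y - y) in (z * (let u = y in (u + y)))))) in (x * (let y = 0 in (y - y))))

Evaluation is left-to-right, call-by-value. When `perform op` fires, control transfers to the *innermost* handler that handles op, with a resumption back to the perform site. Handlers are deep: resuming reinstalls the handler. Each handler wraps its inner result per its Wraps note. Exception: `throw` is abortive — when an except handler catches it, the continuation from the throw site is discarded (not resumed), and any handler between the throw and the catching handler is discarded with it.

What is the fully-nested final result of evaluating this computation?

Answer: (0, -9)

Working:
get @ H0 ⇒ 7
put(7) @ H0 ⇒ s:=7
put(-9) @ H0 ⇒ s:=-9
H0 returns (0, -9)
H1 returns (0, -9)
= (0, -9)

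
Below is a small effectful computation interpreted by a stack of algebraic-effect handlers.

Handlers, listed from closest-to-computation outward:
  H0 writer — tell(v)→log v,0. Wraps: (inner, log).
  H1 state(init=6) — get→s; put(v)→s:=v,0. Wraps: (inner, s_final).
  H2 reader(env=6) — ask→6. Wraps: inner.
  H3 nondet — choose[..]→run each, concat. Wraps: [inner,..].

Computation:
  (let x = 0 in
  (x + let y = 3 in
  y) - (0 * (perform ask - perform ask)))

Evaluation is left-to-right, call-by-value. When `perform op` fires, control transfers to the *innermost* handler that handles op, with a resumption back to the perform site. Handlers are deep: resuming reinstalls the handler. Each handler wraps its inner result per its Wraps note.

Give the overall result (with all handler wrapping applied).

Answer: [((3, ()), 6)]

Evaluation trace:
ask @ H2 ⇒ 6
ask @ H2 ⇒ 6
H0 returns (3, ())
H1 returns ((3, ()), 6)
H2 returns ((3, ()), 6)
H3 returns [((3, ()), 6)]
= [((3, ()), 6)]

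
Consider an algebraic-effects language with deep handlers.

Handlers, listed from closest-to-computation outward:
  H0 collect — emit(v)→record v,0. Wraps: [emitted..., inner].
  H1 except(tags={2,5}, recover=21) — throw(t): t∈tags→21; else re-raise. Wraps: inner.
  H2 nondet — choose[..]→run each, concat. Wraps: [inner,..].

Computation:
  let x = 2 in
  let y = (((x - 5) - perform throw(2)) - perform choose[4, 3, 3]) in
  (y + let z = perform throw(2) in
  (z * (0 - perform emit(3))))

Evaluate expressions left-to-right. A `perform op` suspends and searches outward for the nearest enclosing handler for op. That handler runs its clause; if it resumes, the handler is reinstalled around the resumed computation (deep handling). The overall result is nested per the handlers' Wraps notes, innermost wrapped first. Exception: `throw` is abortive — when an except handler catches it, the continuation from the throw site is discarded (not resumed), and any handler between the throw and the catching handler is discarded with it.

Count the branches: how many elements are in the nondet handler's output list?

Answer: 1

Evaluation trace:
throw(2) @ H1 caught ⇒ 21
H2 returns [21]
= [21]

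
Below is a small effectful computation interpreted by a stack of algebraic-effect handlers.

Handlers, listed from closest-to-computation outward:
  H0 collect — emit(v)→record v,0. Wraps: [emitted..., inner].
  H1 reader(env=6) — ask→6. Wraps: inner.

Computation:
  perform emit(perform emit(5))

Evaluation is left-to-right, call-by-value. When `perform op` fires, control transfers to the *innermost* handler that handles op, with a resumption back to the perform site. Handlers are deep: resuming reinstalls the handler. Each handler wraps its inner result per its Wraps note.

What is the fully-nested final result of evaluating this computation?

Answer: [5, 0, 0]

Evaluation trace:
emit(5) @ H0 ⇒ out+=5
emit(0) @ H0 ⇒ out+=0
H0 returns [5, 0, 0]
H1 returns [5, 0, 0]
= [5, 0, 0]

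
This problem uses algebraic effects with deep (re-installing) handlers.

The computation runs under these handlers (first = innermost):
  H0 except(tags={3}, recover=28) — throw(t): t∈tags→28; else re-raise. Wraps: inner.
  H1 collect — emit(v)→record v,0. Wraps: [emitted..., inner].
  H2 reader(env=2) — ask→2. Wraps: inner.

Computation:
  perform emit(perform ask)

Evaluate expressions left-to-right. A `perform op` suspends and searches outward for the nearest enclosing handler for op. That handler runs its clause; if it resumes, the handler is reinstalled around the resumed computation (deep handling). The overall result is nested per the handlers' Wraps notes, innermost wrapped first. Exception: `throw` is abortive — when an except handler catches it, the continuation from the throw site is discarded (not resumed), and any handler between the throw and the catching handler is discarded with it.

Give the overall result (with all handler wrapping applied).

Answer: [2, 0]

Evaluation trace:
ask @ H2 ⇒ 2
emit(2) @ H1 ⇒ out+=2
H0 returns 0
H1 returns [2, 0]
H2 returns [2, 0]
= [2, 0]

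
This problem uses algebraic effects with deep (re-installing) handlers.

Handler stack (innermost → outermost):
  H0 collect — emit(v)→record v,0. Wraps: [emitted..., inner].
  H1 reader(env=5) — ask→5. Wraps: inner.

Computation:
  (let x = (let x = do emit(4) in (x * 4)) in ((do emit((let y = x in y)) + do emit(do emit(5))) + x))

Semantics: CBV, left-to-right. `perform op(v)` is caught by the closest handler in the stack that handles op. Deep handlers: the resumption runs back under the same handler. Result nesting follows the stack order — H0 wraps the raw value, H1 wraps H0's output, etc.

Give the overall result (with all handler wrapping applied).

Answer: [4, 0, 5, 0, 0]

Evaluation trace:
emit(4) @ H0 ⇒ out+=4
emit(0) @ H0 ⇒ out+=0
emit(5) @ H0 ⇒ out+=5
emit(0) @ H0 ⇒ out+=0
H0 returns [4, 0, 5, 0, 0]
H1 returns [4, 0, 5, 0, 0]
= [4, 0, 5, 0, 0]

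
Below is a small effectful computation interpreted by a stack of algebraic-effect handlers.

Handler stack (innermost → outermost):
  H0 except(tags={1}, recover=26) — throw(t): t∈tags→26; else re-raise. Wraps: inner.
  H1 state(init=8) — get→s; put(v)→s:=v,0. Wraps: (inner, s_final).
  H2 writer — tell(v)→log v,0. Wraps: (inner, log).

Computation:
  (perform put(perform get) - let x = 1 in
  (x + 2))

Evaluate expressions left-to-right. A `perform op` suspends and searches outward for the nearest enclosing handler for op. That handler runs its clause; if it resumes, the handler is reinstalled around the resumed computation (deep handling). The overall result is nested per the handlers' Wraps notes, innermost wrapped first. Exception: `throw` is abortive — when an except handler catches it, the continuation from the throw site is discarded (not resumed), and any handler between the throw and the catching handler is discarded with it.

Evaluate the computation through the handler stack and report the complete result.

Answer: ((-3, 8), ())

Evaluation trace:
get @ H1 ⇒ 8
put(8) @ H1 ⇒ s:=8
H0 returns -3
H1 returns (-3, 8)
H2 returns ((-3, 8), ())
= ((-3, 8), ())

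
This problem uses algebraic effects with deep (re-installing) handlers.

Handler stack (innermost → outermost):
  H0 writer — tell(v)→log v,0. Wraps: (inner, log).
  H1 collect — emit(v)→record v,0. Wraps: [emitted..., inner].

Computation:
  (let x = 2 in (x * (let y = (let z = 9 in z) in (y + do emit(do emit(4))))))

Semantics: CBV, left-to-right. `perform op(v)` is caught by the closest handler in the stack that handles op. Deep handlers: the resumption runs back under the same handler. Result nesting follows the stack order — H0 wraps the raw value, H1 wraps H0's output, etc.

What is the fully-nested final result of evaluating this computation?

Answer: [4, 0, (18, ())]

Step-by-step:
emit(4) @ H1 ⇒ out+=4
emit(0) @ H1 ⇒ out+=0
H0 returns (18, ())
H1 returns [4, 0, (18, ())]
= [4, 0, (18, ())]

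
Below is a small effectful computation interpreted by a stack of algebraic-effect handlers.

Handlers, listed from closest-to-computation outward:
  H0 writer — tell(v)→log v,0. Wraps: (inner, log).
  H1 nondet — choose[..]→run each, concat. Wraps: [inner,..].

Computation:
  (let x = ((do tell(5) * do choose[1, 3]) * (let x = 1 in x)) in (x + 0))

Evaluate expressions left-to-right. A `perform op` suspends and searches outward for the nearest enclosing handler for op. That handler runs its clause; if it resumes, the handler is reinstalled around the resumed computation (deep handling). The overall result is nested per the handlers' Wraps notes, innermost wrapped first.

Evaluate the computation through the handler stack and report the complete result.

Evaluation trace:
tell(5) @ H0 ⇒ log+=5
choose[1, 3] @ H1
  branch[0] choose=1:
    H0 returns (0, (5))
    H1 returns [(0, (5))]
  branch[1] choose=3:
    H0 returns (0, (5))
    H1 returns [(0, (5))]
= [(0, (5)), (0, (5))]

Answer: [(0, (5)), (0, (5))]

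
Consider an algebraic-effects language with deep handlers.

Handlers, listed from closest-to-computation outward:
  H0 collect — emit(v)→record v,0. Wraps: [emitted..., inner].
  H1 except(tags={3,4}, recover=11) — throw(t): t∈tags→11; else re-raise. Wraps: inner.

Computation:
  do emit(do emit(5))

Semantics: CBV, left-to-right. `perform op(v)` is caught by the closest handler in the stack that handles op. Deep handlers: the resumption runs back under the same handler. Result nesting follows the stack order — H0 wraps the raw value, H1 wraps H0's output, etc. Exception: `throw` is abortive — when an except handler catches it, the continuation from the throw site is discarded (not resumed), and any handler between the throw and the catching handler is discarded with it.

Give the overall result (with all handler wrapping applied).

Answer: [5, 0, 0]

Step-by-step:
emit(5) @ H0 ⇒ out+=5
emit(0) @ H0 ⇒ out+=0
H0 returns [5, 0, 0]
H1 returns [5, 0, 0]
= [5, 0, 0]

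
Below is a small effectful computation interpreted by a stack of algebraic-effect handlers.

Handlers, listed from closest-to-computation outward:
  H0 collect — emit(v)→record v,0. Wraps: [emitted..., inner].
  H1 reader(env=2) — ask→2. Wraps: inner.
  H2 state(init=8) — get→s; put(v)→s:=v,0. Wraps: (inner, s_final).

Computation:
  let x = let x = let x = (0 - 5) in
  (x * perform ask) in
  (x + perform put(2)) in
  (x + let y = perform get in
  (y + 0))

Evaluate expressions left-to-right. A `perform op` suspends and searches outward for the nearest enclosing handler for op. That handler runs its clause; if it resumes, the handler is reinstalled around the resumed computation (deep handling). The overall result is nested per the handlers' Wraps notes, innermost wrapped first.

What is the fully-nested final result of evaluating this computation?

Step-by-step:
ask @ H1 ⇒ 2
put(2) @ H2 ⇒ s:=2
get @ H2 ⇒ 2
H0 returns [-8]
H1 returns [-8]
H2 returns ([-8], 2)
= ([-8], 2)

Answer: ([-8], 2)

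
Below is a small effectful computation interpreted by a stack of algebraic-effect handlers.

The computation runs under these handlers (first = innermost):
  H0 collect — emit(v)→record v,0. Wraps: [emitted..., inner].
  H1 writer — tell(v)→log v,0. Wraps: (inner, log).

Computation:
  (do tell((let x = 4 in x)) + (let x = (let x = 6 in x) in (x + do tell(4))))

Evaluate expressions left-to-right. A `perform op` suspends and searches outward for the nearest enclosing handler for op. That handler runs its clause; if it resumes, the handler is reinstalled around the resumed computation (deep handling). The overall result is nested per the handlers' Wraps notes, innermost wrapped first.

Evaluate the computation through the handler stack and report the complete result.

Evaluation trace:
tell(4) @ H1 ⇒ log+=4
tell(4) @ H1 ⇒ log+=4
H0 returns [6]
H1 returns ([6], (4, 4))
= ([6], (4, 4))

Answer: ([6], (4, 4))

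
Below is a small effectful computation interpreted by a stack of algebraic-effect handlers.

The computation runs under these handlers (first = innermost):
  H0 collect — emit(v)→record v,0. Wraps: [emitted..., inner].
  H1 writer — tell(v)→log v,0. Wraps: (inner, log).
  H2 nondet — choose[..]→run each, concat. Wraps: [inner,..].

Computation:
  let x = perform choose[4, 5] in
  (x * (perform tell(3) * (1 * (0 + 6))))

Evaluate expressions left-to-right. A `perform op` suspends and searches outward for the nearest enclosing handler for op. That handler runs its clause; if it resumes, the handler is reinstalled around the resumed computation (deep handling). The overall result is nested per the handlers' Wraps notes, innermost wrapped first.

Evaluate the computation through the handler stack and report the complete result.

Answer: [([0], (3)), ([0], (3))]

Evaluation trace:
choose[4, 5] @ H2
  branch[0] choose=4:
    tell(3) @ H1 ⇒ log+=3
    H0 returns [0]
    H1 returns ([0], (3))
    H2 returns [([0], (3))]
  branch[1] choose=5:
    tell(3) @ H1 ⇒ log+=3
    H0 returns [0]
    H1 returns ([0], (3))
    H2 returns [([0], (3))]
= [([0], (3)), ([0], (3))]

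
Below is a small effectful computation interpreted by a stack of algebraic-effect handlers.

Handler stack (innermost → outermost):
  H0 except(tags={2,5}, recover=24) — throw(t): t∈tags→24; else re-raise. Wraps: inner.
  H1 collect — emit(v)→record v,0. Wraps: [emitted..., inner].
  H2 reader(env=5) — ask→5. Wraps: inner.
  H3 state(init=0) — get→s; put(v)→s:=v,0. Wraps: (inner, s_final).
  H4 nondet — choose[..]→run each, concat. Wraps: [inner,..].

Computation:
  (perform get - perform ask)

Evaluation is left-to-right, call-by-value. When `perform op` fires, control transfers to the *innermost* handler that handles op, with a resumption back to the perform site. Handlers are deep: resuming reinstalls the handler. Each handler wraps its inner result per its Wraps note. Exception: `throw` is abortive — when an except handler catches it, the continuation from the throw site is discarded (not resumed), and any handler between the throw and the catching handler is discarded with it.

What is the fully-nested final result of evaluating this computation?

Working:
get @ H3 ⇒ 0
ask @ H2 ⇒ 5
H0 returns -5
H1 returns [-5]
H2 returns [-5]
H3 returns ([-5], 0)
H4 returns [([-5], 0)]
= [([-5], 0)]

Answer: [([-5], 0)]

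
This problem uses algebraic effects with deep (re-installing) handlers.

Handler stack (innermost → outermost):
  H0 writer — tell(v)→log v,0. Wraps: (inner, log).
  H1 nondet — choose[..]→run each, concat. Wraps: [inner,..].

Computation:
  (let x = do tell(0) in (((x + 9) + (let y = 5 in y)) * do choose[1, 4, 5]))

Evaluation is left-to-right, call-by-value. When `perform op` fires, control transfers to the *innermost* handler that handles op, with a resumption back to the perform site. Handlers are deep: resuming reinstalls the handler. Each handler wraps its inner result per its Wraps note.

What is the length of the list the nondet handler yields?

Answer: 3

Evaluation trace:
tell(0) @ H0 ⇒ log+=0
choose[1, 4, 5] @ H1
  branch[0] choose=1:
    H0 returns (14, (0))
    H1 returns [(14, (0))]
  branch[1] choose=4:
    H0 returns (56, (0))
    H1 returns [(56, (0))]
  branch[2] choose=5:
    H0 returns (70, (0))
    H1 returns [(70, (0))]
= [(14, (0)), (56, (0)), (70, (0))]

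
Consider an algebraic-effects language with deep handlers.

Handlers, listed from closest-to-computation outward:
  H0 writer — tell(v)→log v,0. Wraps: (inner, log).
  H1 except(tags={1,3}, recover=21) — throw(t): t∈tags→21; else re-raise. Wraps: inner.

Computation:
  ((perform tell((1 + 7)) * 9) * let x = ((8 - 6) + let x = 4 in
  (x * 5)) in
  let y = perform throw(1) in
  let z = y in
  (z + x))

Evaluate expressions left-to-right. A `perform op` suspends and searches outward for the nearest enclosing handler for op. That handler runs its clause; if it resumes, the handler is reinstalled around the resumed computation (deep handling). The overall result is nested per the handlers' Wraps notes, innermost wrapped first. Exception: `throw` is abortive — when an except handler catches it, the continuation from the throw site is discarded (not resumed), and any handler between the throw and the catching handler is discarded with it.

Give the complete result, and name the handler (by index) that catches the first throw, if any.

Answer: 21 ; first throw caught by: H1

Step-by-step:
tell(8) @ H0 ⇒ log+=8
throw(1) @ H1 caught ⇒ 21
= 21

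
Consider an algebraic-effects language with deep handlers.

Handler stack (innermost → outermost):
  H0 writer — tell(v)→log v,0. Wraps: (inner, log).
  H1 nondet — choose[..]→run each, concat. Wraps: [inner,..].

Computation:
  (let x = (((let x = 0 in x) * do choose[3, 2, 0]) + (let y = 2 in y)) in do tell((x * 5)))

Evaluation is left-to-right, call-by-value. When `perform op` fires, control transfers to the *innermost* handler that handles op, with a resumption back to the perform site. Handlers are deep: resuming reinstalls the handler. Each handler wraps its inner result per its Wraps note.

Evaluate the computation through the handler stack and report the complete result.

Answer: [(0, (10)), (0, (10)), (0, (10))]

Evaluation trace:
choose[3, 2, 0] @ H1
  branch[0] choose=3:
    tell(10) @ H0 ⇒ log+=10
    H0 returns (0, (10))
    H1 returns [(0, (10))]
  branch[1] choose=2:
    tell(10) @ H0 ⇒ log+=10
    H0 returns (0, (10))
    H1 returns [(0, (10))]
  branch[2] choose=0:
    tell(10) @ H0 ⇒ log+=10
    H0 returns (0, (10))
    H1 returns [(0, (10))]
= [(0, (10)), (0, (10)), (0, (10))]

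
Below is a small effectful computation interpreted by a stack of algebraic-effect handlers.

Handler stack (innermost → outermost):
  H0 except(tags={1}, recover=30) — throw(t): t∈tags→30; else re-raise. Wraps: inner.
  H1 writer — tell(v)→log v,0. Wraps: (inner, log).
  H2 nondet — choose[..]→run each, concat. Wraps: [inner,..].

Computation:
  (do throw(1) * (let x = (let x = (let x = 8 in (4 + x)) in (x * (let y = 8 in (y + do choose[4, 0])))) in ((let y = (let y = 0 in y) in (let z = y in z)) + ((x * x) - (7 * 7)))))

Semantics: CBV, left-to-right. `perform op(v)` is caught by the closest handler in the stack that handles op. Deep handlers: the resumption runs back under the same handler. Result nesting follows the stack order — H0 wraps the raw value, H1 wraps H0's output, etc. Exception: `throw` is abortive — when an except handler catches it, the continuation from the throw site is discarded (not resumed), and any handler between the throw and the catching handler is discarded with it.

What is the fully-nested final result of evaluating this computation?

Answer: [(30, ())]

Step-by-step:
throw(1) @ H0 caught ⇒ 30
H1 returns (30, ())
H2 returns [(30, ())]
= [(30, ())]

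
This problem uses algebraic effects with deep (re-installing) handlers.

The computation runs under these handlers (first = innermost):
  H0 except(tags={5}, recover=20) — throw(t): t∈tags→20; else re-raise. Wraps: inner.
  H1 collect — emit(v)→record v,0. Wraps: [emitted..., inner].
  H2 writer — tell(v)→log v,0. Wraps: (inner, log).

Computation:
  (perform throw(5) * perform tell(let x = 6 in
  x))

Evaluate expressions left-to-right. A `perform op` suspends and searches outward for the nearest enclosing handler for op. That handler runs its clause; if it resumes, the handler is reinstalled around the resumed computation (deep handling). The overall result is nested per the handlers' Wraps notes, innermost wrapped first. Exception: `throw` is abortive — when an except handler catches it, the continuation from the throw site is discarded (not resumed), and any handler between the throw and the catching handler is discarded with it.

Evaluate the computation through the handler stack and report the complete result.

Answer: ([20], ())

Evaluation trace:
throw(5) @ H0 caught ⇒ 20
H1 returns [20]
H2 returns ([20], ())
= ([20], ())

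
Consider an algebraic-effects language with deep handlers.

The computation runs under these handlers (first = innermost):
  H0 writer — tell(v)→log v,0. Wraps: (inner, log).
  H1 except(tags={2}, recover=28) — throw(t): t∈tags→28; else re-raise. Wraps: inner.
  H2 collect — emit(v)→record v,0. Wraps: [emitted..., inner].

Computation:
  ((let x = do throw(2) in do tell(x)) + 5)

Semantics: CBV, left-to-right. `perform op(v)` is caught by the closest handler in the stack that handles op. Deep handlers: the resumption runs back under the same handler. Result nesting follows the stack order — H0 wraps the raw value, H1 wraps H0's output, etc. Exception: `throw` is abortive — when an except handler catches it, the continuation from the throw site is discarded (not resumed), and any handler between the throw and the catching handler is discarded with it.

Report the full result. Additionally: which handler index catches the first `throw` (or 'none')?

Step-by-step:
throw(2) @ H1 caught ⇒ 28
H2 returns [28]
= [28]

Answer: [28] ; first throw caught by: H1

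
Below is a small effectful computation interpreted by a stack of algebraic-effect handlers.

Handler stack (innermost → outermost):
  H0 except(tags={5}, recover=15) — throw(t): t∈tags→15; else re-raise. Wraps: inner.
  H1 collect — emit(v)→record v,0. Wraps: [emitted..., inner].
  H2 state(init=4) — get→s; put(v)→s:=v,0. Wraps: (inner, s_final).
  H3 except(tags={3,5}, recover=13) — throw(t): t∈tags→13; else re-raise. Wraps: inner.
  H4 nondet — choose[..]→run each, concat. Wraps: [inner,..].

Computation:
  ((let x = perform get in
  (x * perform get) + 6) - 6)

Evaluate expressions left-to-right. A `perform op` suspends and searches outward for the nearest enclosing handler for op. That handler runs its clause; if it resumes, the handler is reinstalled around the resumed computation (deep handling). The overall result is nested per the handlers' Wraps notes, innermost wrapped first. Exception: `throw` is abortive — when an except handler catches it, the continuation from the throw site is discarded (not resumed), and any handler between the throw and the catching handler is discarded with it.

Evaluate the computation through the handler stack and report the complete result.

Working:
get @ H2 ⇒ 4
get @ H2 ⇒ 4
H0 returns 16
H1 returns [16]
H2 returns ([16], 4)
H3 returns ([16], 4)
H4 returns [([16], 4)]
= [([16], 4)]

Answer: [([16], 4)]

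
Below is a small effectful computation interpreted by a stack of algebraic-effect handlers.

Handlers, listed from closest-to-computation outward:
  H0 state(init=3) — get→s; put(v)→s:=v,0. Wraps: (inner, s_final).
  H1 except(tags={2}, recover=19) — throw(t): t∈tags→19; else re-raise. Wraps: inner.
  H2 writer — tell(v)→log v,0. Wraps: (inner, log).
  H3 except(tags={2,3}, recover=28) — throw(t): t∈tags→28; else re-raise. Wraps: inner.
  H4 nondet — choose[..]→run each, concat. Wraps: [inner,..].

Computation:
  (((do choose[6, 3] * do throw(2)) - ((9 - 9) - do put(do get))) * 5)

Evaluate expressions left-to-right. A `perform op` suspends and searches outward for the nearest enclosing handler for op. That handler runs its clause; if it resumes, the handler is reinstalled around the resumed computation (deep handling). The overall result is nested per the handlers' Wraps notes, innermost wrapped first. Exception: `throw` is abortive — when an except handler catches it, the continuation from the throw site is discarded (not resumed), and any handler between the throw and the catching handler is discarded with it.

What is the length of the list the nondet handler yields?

Answer: 2

Working:
choose[6, 3] @ H4
  branch[0] choose=6:
    throw(2) @ H1 caught ⇒ 19
    H2 returns (19, ())
    H3 returns (19, ())
    H4 returns [(19, ())]
  branch[1] choose=3:
    throw(2) @ H1 caught ⇒ 19
    H2 returns (19, ())
    H3 returns (19, ())
    H4 returns [(19, ())]
= [(19, ()), (19, ())]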